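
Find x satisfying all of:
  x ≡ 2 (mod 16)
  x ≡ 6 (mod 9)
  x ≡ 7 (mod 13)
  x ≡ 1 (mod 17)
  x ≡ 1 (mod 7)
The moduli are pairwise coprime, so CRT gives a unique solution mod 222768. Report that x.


Product of moduli M = 16 · 9 · 13 · 17 · 7 = 222768.
Merge one congruence at a time:
  Start: x ≡ 2 (mod 16).
  Combine with x ≡ 6 (mod 9); new modulus lcm = 144.
    Write x = 2 + 16·t and substitute into x ≡ 6 (mod 9): 16·t ≡ 6 − 2 = 4 (mod 9).
    Reduce coefficients mod 9: 7·t ≡ 4 (mod 9).
    The inverse of 7 mod 9 is 4 (since 7·4 = 28 = 3·9 + 1), so t ≡ 4·4 = 16 ≡ 7 (mod 9).
    Then x = 2 + 16·7 = 114, valid modulo lcm(16, 9) = 144: x ≡ 114 (mod 144).
  Combine with x ≡ 7 (mod 13); new modulus lcm = 1872.
    Write x = 114 + 144·t and substitute into x ≡ 7 (mod 13): 144·t ≡ 7 − 114 = -107 (mod 13).
    Reduce coefficients mod 13: 1·t ≡ 10 (mod 13).
    So t ≡ 10 (mod 13).
    Then x = 114 + 144·10 = 1554, valid modulo lcm(144, 13) = 1872: x ≡ 1554 (mod 1872).
  Combine with x ≡ 1 (mod 17); new modulus lcm = 31824.
    Write x = 1554 + 1872·t and substitute into x ≡ 1 (mod 17): 1872·t ≡ 1 − 1554 = -1553 (mod 17).
    Reduce coefficients mod 17: 2·t ≡ 11 (mod 17).
    The inverse of 2 mod 17 is 9 (since 2·9 = 18 = 1·17 + 1), so t ≡ 9·11 = 99 ≡ 14 (mod 17).
    Then x = 1554 + 1872·14 = 27762, valid modulo lcm(1872, 17) = 31824: x ≡ 27762 (mod 31824).
  Combine with x ≡ 1 (mod 7); new modulus lcm = 222768.
    Write x = 27762 + 31824·t and substitute into x ≡ 1 (mod 7): 31824·t ≡ 1 − 27762 = -27761 (mod 7).
    Reduce coefficients mod 7: 2·t ≡ 1 (mod 7).
    The inverse of 2 mod 7 is 4 (since 2·4 = 8 = 1·7 + 1), so t ≡ 4·1 = 4 ≡ 4 (mod 7).
    Then x = 27762 + 31824·4 = 155058, valid modulo lcm(31824, 7) = 222768: x ≡ 155058 (mod 222768).
Verify against each original: 155058 mod 16 = 2, 155058 mod 9 = 6, 155058 mod 13 = 7, 155058 mod 17 = 1, 155058 mod 7 = 1.

x ≡ 155058 (mod 222768).


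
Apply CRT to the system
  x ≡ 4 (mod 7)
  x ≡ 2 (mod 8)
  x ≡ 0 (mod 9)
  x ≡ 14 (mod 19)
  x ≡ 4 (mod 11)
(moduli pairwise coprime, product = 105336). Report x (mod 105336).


Product of moduli M = 7 · 8 · 9 · 19 · 11 = 105336.
Merge one congruence at a time:
  Start: x ≡ 4 (mod 7).
  Combine with x ≡ 2 (mod 8); new modulus lcm = 56.
    Write x = 4 + 7·t and substitute into x ≡ 2 (mod 8): 7·t ≡ 2 − 4 = -2 (mod 8).
    Reduce coefficients mod 8: 7·t ≡ 6 (mod 8).
    The inverse of 7 mod 8 is 7 (since 7·7 = 49 = 6·8 + 1), so t ≡ 7·6 = 42 ≡ 2 (mod 8).
    Then x = 4 + 7·2 = 18, valid modulo lcm(7, 8) = 56: x ≡ 18 (mod 56).
  Combine with x ≡ 0 (mod 9); new modulus lcm = 504.
    Write x = 18 + 56·t and substitute into x ≡ 0 (mod 9): 56·t ≡ 0 − 18 = -18 (mod 9).
    Reduce coefficients mod 9: 2·t ≡ 0 (mod 9).
    The inverse of 2 mod 9 is 5 (since 2·5 = 10 = 1·9 + 1), so t ≡ 5·0 = 0 ≡ 0 (mod 9).
    Then x = 18 + 56·0 = 18, valid modulo lcm(56, 9) = 504: x ≡ 18 (mod 504).
  Combine with x ≡ 14 (mod 19); new modulus lcm = 9576.
    Write x = 18 + 504·t and substitute into x ≡ 14 (mod 19): 504·t ≡ 14 − 18 = -4 (mod 19).
    Reduce coefficients mod 19: 10·t ≡ 15 (mod 19).
    The inverse of 10 mod 19 is 2 (since 10·2 = 20 = 1·19 + 1), so t ≡ 2·15 = 30 ≡ 11 (mod 19).
    Then x = 18 + 504·11 = 5562, valid modulo lcm(504, 19) = 9576: x ≡ 5562 (mod 9576).
  Combine with x ≡ 4 (mod 11); new modulus lcm = 105336.
    Write x = 5562 + 9576·t and substitute into x ≡ 4 (mod 11): 9576·t ≡ 4 − 5562 = -5558 (mod 11).
    Reduce coefficients mod 11: 6·t ≡ 8 (mod 11).
    The inverse of 6 mod 11 is 2 (since 6·2 = 12 = 1·11 + 1), so t ≡ 2·8 = 16 ≡ 5 (mod 11).
    Then x = 5562 + 9576·5 = 53442, valid modulo lcm(9576, 11) = 105336: x ≡ 53442 (mod 105336).
Verify against each original: 53442 mod 7 = 4, 53442 mod 8 = 2, 53442 mod 9 = 0, 53442 mod 19 = 14, 53442 mod 11 = 4.

x ≡ 53442 (mod 105336).


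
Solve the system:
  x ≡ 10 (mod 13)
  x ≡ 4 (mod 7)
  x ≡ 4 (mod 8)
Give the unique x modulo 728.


Moduli 13, 7, 8 are pairwise coprime; by CRT there is a unique solution modulo M = 13 · 7 · 8 = 728.
Solve pairwise, accumulating the modulus:
  Start with x ≡ 10 (mod 13).
  Combine with x ≡ 4 (mod 7): since gcd(13, 7) = 1, we get a unique residue mod 91.
    Write x = 10 + 13·t and substitute into x ≡ 4 (mod 7): 13·t ≡ 4 − 10 = -6 (mod 7).
    Reduce coefficients mod 7: 6·t ≡ 1 (mod 7).
    The inverse of 6 mod 7 is 6 (since 6·6 = 36 = 5·7 + 1), so t ≡ 6·1 = 6 ≡ 6 (mod 7).
    Then x = 10 + 13·6 = 88, valid modulo lcm(13, 7) = 91: x ≡ 88 (mod 91).
  Combine with x ≡ 4 (mod 8): since gcd(91, 8) = 1, we get a unique residue mod 728.
    Write x = 88 + 91·t and substitute into x ≡ 4 (mod 8): 91·t ≡ 4 − 88 = -84 (mod 8).
    Reduce coefficients mod 8: 3·t ≡ 4 (mod 8).
    The inverse of 3 mod 8 is 3 (since 3·3 = 9 = 1·8 + 1), so t ≡ 3·4 = 12 ≡ 4 (mod 8).
    Then x = 88 + 91·4 = 452, valid modulo lcm(91, 8) = 728: x ≡ 452 (mod 728).
Verify: 452 mod 13 = 10 ✓, 452 mod 7 = 4 ✓, 452 mod 8 = 4 ✓.

x ≡ 452 (mod 728).


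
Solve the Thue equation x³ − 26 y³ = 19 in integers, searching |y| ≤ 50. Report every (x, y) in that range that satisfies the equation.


The equation is x³ - 26y³ = 19. For fixed y, x³ = 26·y³ + 19, so a solution requires the RHS to be a perfect cube.
Strategy: iterate y from -50 to 50, compute RHS = 26·y³ + 19, and check whether it is a (positive or negative) perfect cube.
Check small values of y:
  y = 0: RHS = 19 is not a perfect cube.
  y = 1: RHS = 45 is not a perfect cube.
  y = -1: RHS = -7 is not a perfect cube.
  y = 2: RHS = 227 is not a perfect cube.
  y = -2: RHS = -189 is not a perfect cube.
  y = 3: RHS = 721 is not a perfect cube.
  y = -3: RHS = -683 is not a perfect cube.
Continuing the search up to |y| = 50 finds no solutions either.
No (x, y) in the scanned range satisfies the equation.

No integer solutions with |y| ≤ 50.


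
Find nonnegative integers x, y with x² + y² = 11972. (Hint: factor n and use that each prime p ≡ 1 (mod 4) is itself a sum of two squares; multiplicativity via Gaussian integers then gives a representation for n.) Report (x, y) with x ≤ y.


Step 1: Factor n = 11972 = 2^2 · 41 · 73.
Step 2: Check the mod-4 condition on each prime factor: 2 = 2 (special); 41 ≡ 1 (mod 4), exponent 1; 73 ≡ 1 (mod 4), exponent 1.
All primes ≡ 3 (mod 4) appear to even exponent (or don't appear), so by the two-squares theorem n IS expressible as a sum of two squares.
Step 3: Build a representation. Group n = k² · m with k = 2 and m = 41 · 73 = 2993 (a product of primes ≡ 1 (mod 4)); a representation of m scales to one of n via (k·x)² + (k·y)² = k²(x² + y²). Each prime p ≡ 1 (mod 4) is itself a sum of two squares; find a² by testing p − a² for a perfect square:
  41: 41 − 1² = 40, 41 − 2² = 37, 41 − 3² = 32, 41 − 4² = 25 = 5² ⇒ 41 = 4² + 5².
  73: 73 − 1² = 72, 73 − 2² = 69, 73 − 3² = 64 = 8² ⇒ 73 = 3² + 8².
  Combine using the Brahmagupta–Fibonacci identity (a² + b²)(c² + d²) = (ac − bd)² + (ad + bc)² = (ac + bd)² + (ad − bc)²:
  41 · 73 = 2993: from (4² + 5²)(3² + 8²), take (4·3 − 5·8, 4·8 + 5·3) = (12 − 40, 32 + 15) = (-28, 47); dropping signs (only squares matter) gives (28, 47); check 28² + 47² = 784 + 2209 = 2993 ✓.
  Scale by k = 2: (2·28, 2·47) = (56, 94).
Step 4: Order so x ≤ y and verify: 56² + 94² = 3136 + 8836 = 11972 = n. ✓

n = 11972 = 56² + 94² (one valid representation with x ≤ y).


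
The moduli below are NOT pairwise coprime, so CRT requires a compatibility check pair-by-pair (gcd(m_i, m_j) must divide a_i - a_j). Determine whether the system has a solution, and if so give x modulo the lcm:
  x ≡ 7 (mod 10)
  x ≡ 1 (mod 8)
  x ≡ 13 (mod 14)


Moduli 10, 8, 14 are not pairwise coprime, so CRT works modulo lcm(m_i) when all pairwise compatibility conditions hold.
Pairwise compatibility: gcd(m_i, m_j) must divide a_i - a_j for every pair.
Merge one congruence at a time:
  Start: x ≡ 7 (mod 10).
  Combine with x ≡ 1 (mod 8): gcd(10, 8) = 2; 1 - 7 = -6, which IS divisible by 2, so compatible.
    Write x = 7 + 10·t and substitute into x ≡ 1 (mod 8): 10·t ≡ 1 − 7 = -6 (mod 8).
    Divide the congruence (and modulus) by g = 2: 5·t ≡ -3 (mod 4).
    Reduce coefficients mod 4: 1·t ≡ 1 (mod 4).
    So t ≡ 1 (mod 4).
    Then x = 7 + 10·1 = 17, valid modulo lcm(10, 8) = 40: x ≡ 17 (mod 40).
  Combine with x ≡ 13 (mod 14): gcd(40, 14) = 2; 13 - 17 = -4, which IS divisible by 2, so compatible.
    Write x = 17 + 40·t and substitute into x ≡ 13 (mod 14): 40·t ≡ 13 − 17 = -4 (mod 14).
    Divide the congruence (and modulus) by g = 2: 20·t ≡ -2 (mod 7).
    Reduce coefficients mod 7: 6·t ≡ 5 (mod 7).
    The inverse of 6 mod 7 is 6 (since 6·6 = 36 = 5·7 + 1), so t ≡ 6·5 = 30 ≡ 2 (mod 7).
    Then x = 17 + 40·2 = 97, valid modulo lcm(40, 14) = 280: x ≡ 97 (mod 280).
Verify: 97 mod 10 = 7, 97 mod 8 = 1, 97 mod 14 = 13.

x ≡ 97 (mod 280).


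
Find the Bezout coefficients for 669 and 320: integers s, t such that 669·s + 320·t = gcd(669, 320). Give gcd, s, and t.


Euclidean algorithm on (669, 320) — divide until remainder is 0:
  669 = 2 · 320 + 29
  320 = 11 · 29 + 1
  29 = 29 · 1 + 0
gcd(669, 320) = 1.
Track Bezout coefficients alongside the remainders: start with r₀ = 669 = a·1 + b·0 (s = 1, t = 0) and r₁ = 320 = a·0 + b·1 (s = 0, t = 1); each new remainder r_{k+1} = r_{k-1} − q_k·r_k inherits s_{k+1} = s_{k-1} − q_k·s_k, t_{k+1} = t_{k-1} − q_k·t_k, so r_k = a·s_k + b·t_k at every step:
  q = 2: r = 29, s = 1 − 2·0 = 1, t = 0 − 2·1 = -2  (check: 669·1 + 320·(-2) = 29)
  q = 11: r = 1, s = 0 − 11·1 = -11, t = 1 − 11·(-2) = 23  (check: 669·(-11) + 320·23 = 1)
The row with r = 1 (the gcd) gives the Bezout coefficients s = -11, t = 23.
Result: 669 · (-11) + 320 · (23) = 1.

gcd(669, 320) = 1; s = -11, t = 23 (check: 669·(-11) + 320·23 = 1).


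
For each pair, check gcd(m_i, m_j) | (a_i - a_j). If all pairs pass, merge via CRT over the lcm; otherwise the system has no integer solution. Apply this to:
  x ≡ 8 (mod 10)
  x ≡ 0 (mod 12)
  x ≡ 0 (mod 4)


Moduli 10, 12, 4 are not pairwise coprime, so CRT works modulo lcm(m_i) when all pairwise compatibility conditions hold.
Pairwise compatibility: gcd(m_i, m_j) must divide a_i - a_j for every pair.
Merge one congruence at a time:
  Start: x ≡ 8 (mod 10).
  Combine with x ≡ 0 (mod 12): gcd(10, 12) = 2; 0 - 8 = -8, which IS divisible by 2, so compatible.
    Write x = 8 + 10·t and substitute into x ≡ 0 (mod 12): 10·t ≡ 0 − 8 = -8 (mod 12).
    Divide the congruence (and modulus) by g = 2: 5·t ≡ -4 (mod 6).
    Reduce coefficients mod 6: 5·t ≡ 2 (mod 6).
    The inverse of 5 mod 6 is 5 (since 5·5 = 25 = 4·6 + 1), so t ≡ 5·2 = 10 ≡ 4 (mod 6).
    Then x = 8 + 10·4 = 48, valid modulo lcm(10, 12) = 60: x ≡ 48 (mod 60).
  Combine with x ≡ 0 (mod 4): gcd(60, 4) = 4; 0 - 48 = -48, which IS divisible by 4, so compatible.
    Write x = 48 + 60·t and substitute into x ≡ 0 (mod 4): 60·t ≡ 0 − 48 = -48 (mod 4).
    Divide the congruence (and modulus) by g = 4: 15·t ≡ -12 (mod 1).
    Modulo 1 every t works; take t = 0.
    Then x = 48 + 60·0 = 48, valid modulo lcm(60, 4) = 60: x ≡ 48 (mod 60).
Verify: 48 mod 10 = 8, 48 mod 12 = 0, 48 mod 4 = 0.

x ≡ 48 (mod 60).


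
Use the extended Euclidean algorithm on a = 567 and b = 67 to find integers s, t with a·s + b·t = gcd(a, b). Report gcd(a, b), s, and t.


Euclidean algorithm on (567, 67) — divide until remainder is 0:
  567 = 8 · 67 + 31
  67 = 2 · 31 + 5
  31 = 6 · 5 + 1
  5 = 5 · 1 + 0
gcd(567, 67) = 1.
Track Bezout coefficients alongside the remainders: start with r₀ = 567 = a·1 + b·0 (s = 1, t = 0) and r₁ = 67 = a·0 + b·1 (s = 0, t = 1); each new remainder r_{k+1} = r_{k-1} − q_k·r_k inherits s_{k+1} = s_{k-1} − q_k·s_k, t_{k+1} = t_{k-1} − q_k·t_k, so r_k = a·s_k + b·t_k at every step:
  q = 8: r = 31, s = 1 − 8·0 = 1, t = 0 − 8·1 = -8  (check: 567·1 + 67·(-8) = 31)
  q = 2: r = 5, s = 0 − 2·1 = -2, t = 1 − 2·(-8) = 17  (check: 567·(-2) + 67·17 = 5)
  q = 6: r = 1, s = 1 − 6·(-2) = 13, t = -8 − 6·17 = -110  (check: 567·13 + 67·(-110) = 1)
The row with r = 1 (the gcd) gives the Bezout coefficients s = 13, t = -110.
Result: 567 · (13) + 67 · (-110) = 1.

gcd(567, 67) = 1; s = 13, t = -110 (check: 567·13 + 67·(-110) = 1).


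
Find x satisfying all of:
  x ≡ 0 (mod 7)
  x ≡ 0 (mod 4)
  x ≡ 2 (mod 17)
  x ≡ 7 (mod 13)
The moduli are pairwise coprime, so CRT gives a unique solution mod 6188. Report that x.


Product of moduli M = 7 · 4 · 17 · 13 = 6188.
Merge one congruence at a time:
  Start: x ≡ 0 (mod 7).
  Combine with x ≡ 0 (mod 4); new modulus lcm = 28.
    Write x = 0 + 7·t and substitute into x ≡ 0 (mod 4): 7·t ≡ 0 − 0 = 0 (mod 4).
    Reduce coefficients mod 4: 3·t ≡ 0 (mod 4).
    The inverse of 3 mod 4 is 3 (since 3·3 = 9 = 2·4 + 1), so t ≡ 3·0 = 0 ≡ 0 (mod 4).
    Then x = 0 + 7·0 = 0, valid modulo lcm(7, 4) = 28: x ≡ 0 (mod 28).
  Combine with x ≡ 2 (mod 17); new modulus lcm = 476.
    Write x = 0 + 28·t and substitute into x ≡ 2 (mod 17): 28·t ≡ 2 − 0 = 2 (mod 17).
    Reduce coefficients mod 17: 11·t ≡ 2 (mod 17).
    The inverse of 11 mod 17 is 14 (since 11·14 = 154 = 9·17 + 1), so t ≡ 14·2 = 28 ≡ 11 (mod 17).
    Then x = 0 + 28·11 = 308, valid modulo lcm(28, 17) = 476: x ≡ 308 (mod 476).
  Combine with x ≡ 7 (mod 13); new modulus lcm = 6188.
    Write x = 308 + 476·t and substitute into x ≡ 7 (mod 13): 476·t ≡ 7 − 308 = -301 (mod 13).
    Reduce coefficients mod 13: 8·t ≡ 11 (mod 13).
    The inverse of 8 mod 13 is 5 (since 8·5 = 40 = 3·13 + 1), so t ≡ 5·11 = 55 ≡ 3 (mod 13).
    Then x = 308 + 476·3 = 1736, valid modulo lcm(476, 13) = 6188: x ≡ 1736 (mod 6188).
Verify against each original: 1736 mod 7 = 0, 1736 mod 4 = 0, 1736 mod 17 = 2, 1736 mod 13 = 7.

x ≡ 1736 (mod 6188).


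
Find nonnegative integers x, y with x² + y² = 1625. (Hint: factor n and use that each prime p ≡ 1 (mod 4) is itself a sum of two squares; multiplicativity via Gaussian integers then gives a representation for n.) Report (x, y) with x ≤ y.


Step 1: Factor n = 1625 = 5^3 · 13.
Step 2: Check the mod-4 condition on each prime factor: 5 ≡ 1 (mod 4), exponent 3; 13 ≡ 1 (mod 4), exponent 1.
All primes ≡ 3 (mod 4) appear to even exponent (or don't appear), so by the two-squares theorem n IS expressible as a sum of two squares.
Step 3: Build a representation. Group n = k² · m with k = 5 and m = 5 · 13 = 65 (a product of primes ≡ 1 (mod 4)); a representation of m scales to one of n via (k·x)² + (k·y)² = k²(x² + y²). Each prime p ≡ 1 (mod 4) is itself a sum of two squares; find a² by testing p − a² for a perfect square:
  5: 5 − 1² = 4 = 2² ⇒ 5 = 1² + 2².
  13: 13 − 1² = 12, 13 − 2² = 9 = 3² ⇒ 13 = 2² + 3².
  Combine using the Brahmagupta–Fibonacci identity (a² + b²)(c² + d²) = (ac − bd)² + (ad + bc)² = (ac + bd)² + (ad − bc)²:
  5 · 13 = 65: from (1² + 2²)(2² + 3²), take (1·2 − 2·3, 1·3 + 2·2) = (2 − 6, 3 + 4) = (-4, 7); dropping signs (only squares matter) gives (4, 7); check 4² + 7² = 16 + 49 = 65 ✓.
  Scale by k = 5: (5·4, 5·7) = (20, 35).
Step 4: Order so x ≤ y and verify: 20² + 35² = 400 + 1225 = 1625 = n. ✓

n = 1625 = 20² + 35² (one valid representation with x ≤ y).


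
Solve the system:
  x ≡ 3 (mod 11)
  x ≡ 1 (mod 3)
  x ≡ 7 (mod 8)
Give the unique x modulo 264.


Moduli 11, 3, 8 are pairwise coprime; by CRT there is a unique solution modulo M = 11 · 3 · 8 = 264.
Solve pairwise, accumulating the modulus:
  Start with x ≡ 3 (mod 11).
  Combine with x ≡ 1 (mod 3): since gcd(11, 3) = 1, we get a unique residue mod 33.
    Write x = 3 + 11·t and substitute into x ≡ 1 (mod 3): 11·t ≡ 1 − 3 = -2 (mod 3).
    Reduce coefficients mod 3: 2·t ≡ 1 (mod 3).
    The inverse of 2 mod 3 is 2 (since 2·2 = 4 = 1·3 + 1), so t ≡ 2·1 = 2 ≡ 2 (mod 3).
    Then x = 3 + 11·2 = 25, valid modulo lcm(11, 3) = 33: x ≡ 25 (mod 33).
  Combine with x ≡ 7 (mod 8): since gcd(33, 8) = 1, we get a unique residue mod 264.
    Write x = 25 + 33·t and substitute into x ≡ 7 (mod 8): 33·t ≡ 7 − 25 = -18 (mod 8).
    Reduce coefficients mod 8: 1·t ≡ 6 (mod 8).
    So t ≡ 6 (mod 8).
    Then x = 25 + 33·6 = 223, valid modulo lcm(33, 8) = 264: x ≡ 223 (mod 264).
Verify: 223 mod 11 = 3 ✓, 223 mod 3 = 1 ✓, 223 mod 8 = 7 ✓.

x ≡ 223 (mod 264).


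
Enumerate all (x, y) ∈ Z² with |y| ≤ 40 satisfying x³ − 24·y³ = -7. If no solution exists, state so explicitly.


The equation is x³ - 24y³ = -7. For fixed y, x³ = 24·y³ − 7, so a solution requires the RHS to be a perfect cube.
Strategy: iterate y from -40 to 40, compute RHS = 24·y³ − 7, and check whether it is a (positive or negative) perfect cube.
Check small values of y:
  y = 0: RHS = -7 is not a perfect cube.
  y = 1: RHS = 17 is not a perfect cube.
  y = -1: RHS = -31 is not a perfect cube.
  y = 2: RHS = 185 is not a perfect cube.
  y = -2: RHS = -199 is not a perfect cube.
  y = 3: RHS = 641 is not a perfect cube.
  y = -3: RHS = -655 is not a perfect cube.
Continuing the search up to |y| = 40 finds no solutions either.
No (x, y) in the scanned range satisfies the equation.

No integer solutions with |y| ≤ 40.


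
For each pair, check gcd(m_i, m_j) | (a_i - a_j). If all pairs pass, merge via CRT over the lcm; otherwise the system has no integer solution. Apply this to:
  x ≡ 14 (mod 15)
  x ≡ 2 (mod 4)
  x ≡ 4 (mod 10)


Moduli 15, 4, 10 are not pairwise coprime, so CRT works modulo lcm(m_i) when all pairwise compatibility conditions hold.
Pairwise compatibility: gcd(m_i, m_j) must divide a_i - a_j for every pair.
Merge one congruence at a time:
  Start: x ≡ 14 (mod 15).
  Combine with x ≡ 2 (mod 4): gcd(15, 4) = 1; 2 - 14 = -12, which IS divisible by 1, so compatible.
    Write x = 14 + 15·t and substitute into x ≡ 2 (mod 4): 15·t ≡ 2 − 14 = -12 (mod 4).
    Reduce coefficients mod 4: 3·t ≡ 0 (mod 4).
    The inverse of 3 mod 4 is 3 (since 3·3 = 9 = 2·4 + 1), so t ≡ 3·0 = 0 ≡ 0 (mod 4).
    Then x = 14 + 15·0 = 14, valid modulo lcm(15, 4) = 60: x ≡ 14 (mod 60).
  Combine with x ≡ 4 (mod 10): gcd(60, 10) = 10; 4 - 14 = -10, which IS divisible by 10, so compatible.
    Write x = 14 + 60·t and substitute into x ≡ 4 (mod 10): 60·t ≡ 4 − 14 = -10 (mod 10).
    Divide the congruence (and modulus) by g = 10: 6·t ≡ -1 (mod 1).
    Modulo 1 every t works; take t = 0.
    Then x = 14 + 60·0 = 14, valid modulo lcm(60, 10) = 60: x ≡ 14 (mod 60).
Verify: 14 mod 15 = 14, 14 mod 4 = 2, 14 mod 10 = 4.

x ≡ 14 (mod 60).


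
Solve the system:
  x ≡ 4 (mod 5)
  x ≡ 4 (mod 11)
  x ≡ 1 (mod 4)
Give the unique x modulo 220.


Moduli 5, 11, 4 are pairwise coprime; by CRT there is a unique solution modulo M = 5 · 11 · 4 = 220.
Solve pairwise, accumulating the modulus:
  Start with x ≡ 4 (mod 5).
  Combine with x ≡ 4 (mod 11): since gcd(5, 11) = 1, we get a unique residue mod 55.
    Write x = 4 + 5·t and substitute into x ≡ 4 (mod 11): 5·t ≡ 4 − 4 = 0 (mod 11).
    The inverse of 5 mod 11 is 9 (since 5·9 = 45 = 4·11 + 1), so t ≡ 9·0 = 0 ≡ 0 (mod 11).
    Then x = 4 + 5·0 = 4, valid modulo lcm(5, 11) = 55: x ≡ 4 (mod 55).
  Combine with x ≡ 1 (mod 4): since gcd(55, 4) = 1, we get a unique residue mod 220.
    Write x = 4 + 55·t and substitute into x ≡ 1 (mod 4): 55·t ≡ 1 − 4 = -3 (mod 4).
    Reduce coefficients mod 4: 3·t ≡ 1 (mod 4).
    The inverse of 3 mod 4 is 3 (since 3·3 = 9 = 2·4 + 1), so t ≡ 3·1 = 3 ≡ 3 (mod 4).
    Then x = 4 + 55·3 = 169, valid modulo lcm(55, 4) = 220: x ≡ 169 (mod 220).
Verify: 169 mod 5 = 4 ✓, 169 mod 11 = 4 ✓, 169 mod 4 = 1 ✓.

x ≡ 169 (mod 220).


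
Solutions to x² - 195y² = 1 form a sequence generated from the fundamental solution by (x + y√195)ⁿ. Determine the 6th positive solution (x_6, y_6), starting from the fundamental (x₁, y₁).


Step 1: Find the fundamental solution (x₁, y₁) of x² - 195y² = 1.
  Expand √195 as a continued fraction. a₀ = ⌊√195⌋ = 13; iterate m_{k+1} = d_k·a_k − m_k, d_{k+1} = (195 − m_{k+1}²)/d_k, a_{k+1} = ⌊(a₀ + m_{k+1})/d_{k+1}⌋ (starting m₀ = 0, d₀ = 1), with convergents p_k = a_k·p_{k-1} + p_{k-2}, q_k = a_k·q_{k-1} + q_{k-2} (p₋₁ = 1, q₋₁ = 0):
  k = 0: a₀ = 13; p₀/q₀ = 13/1; p₀² − 195·q₀² = 169 − 195 = -26.
  k = 1: m = 13, d = 26, a = ⌊(13 + 13)/26⌋ = 1; p/q = (1·13 + 1)/(1·1 + 0) = 14/1; p² − 195·q² = 196 − 195 = 1.
  The first convergent with p² − 195·q² = 1 gives the fundamental solution (x₁, y₁) = (14, 1).
Step 2: Apply the recurrence (x_{n+1}, y_{n+1}) = (x₁x_n + 195y₁y_n, x₁y_n + y₁x_n) repeatedly.
  From (x_1, y_1) = (14, 1): x_2 = 14·14 + 195·1·1 = 391; y_2 = 14·1 + 1·14 = 28.
  From (x_2, y_2) = (391, 28): x_3 = 14·391 + 195·1·28 = 10934; y_3 = 14·28 + 1·391 = 783.
  From (x_3, y_3) = (10934, 783): x_4 = 14·10934 + 195·1·783 = 305761; y_4 = 14·783 + 1·10934 = 21896.
  From (x_4, y_4) = (305761, 21896): x_5 = 14·305761 + 195·1·21896 = 8550374; y_5 = 14·21896 + 1·305761 = 612305.
  From (x_5, y_5) = (8550374, 612305): x_6 = 14·8550374 + 195·1·612305 = 239104711; y_6 = 14·612305 + 1·8550374 = 17122644.
Step 3: Verify x_6² - 195·y_6² = 57171062822393521 - 57171062822393520 = 1 (should be 1). ✓

(x_1, y_1) = (14, 1); (x_6, y_6) = (239104711, 17122644).


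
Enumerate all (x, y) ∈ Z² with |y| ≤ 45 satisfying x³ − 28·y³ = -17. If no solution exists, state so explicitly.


The equation is x³ - 28y³ = -17. For fixed y, x³ = 28·y³ − 17, so a solution requires the RHS to be a perfect cube.
Strategy: iterate y from -45 to 45, compute RHS = 28·y³ − 17, and check whether it is a (positive or negative) perfect cube.
Check small values of y:
  y = 0: RHS = -17 is not a perfect cube.
  y = 1: RHS = 11 is not a perfect cube.
  y = -1: RHS = -45 is not a perfect cube.
  y = 2: RHS = 207 is not a perfect cube.
  y = -2: RHS = -241 is not a perfect cube.
  y = 3: RHS = 739 is not a perfect cube.
  y = -3: RHS = -773 is not a perfect cube.
Continuing the search up to |y| = 45 finds no solutions either.
No (x, y) in the scanned range satisfies the equation.

No integer solutions with |y| ≤ 45.


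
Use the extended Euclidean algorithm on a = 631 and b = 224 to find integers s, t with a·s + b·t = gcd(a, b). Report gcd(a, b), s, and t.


Euclidean algorithm on (631, 224) — divide until remainder is 0:
  631 = 2 · 224 + 183
  224 = 1 · 183 + 41
  183 = 4 · 41 + 19
  41 = 2 · 19 + 3
  19 = 6 · 3 + 1
  3 = 3 · 1 + 0
gcd(631, 224) = 1.
Track Bezout coefficients alongside the remainders: start with r₀ = 631 = a·1 + b·0 (s = 1, t = 0) and r₁ = 224 = a·0 + b·1 (s = 0, t = 1); each new remainder r_{k+1} = r_{k-1} − q_k·r_k inherits s_{k+1} = s_{k-1} − q_k·s_k, t_{k+1} = t_{k-1} − q_k·t_k, so r_k = a·s_k + b·t_k at every step:
  q = 2: r = 183, s = 1 − 2·0 = 1, t = 0 − 2·1 = -2  (check: 631·1 + 224·(-2) = 183)
  q = 1: r = 41, s = 0 − 1·1 = -1, t = 1 − 1·(-2) = 3  (check: 631·(-1) + 224·3 = 41)
  q = 4: r = 19, s = 1 − 4·(-1) = 5, t = -2 − 4·3 = -14  (check: 631·5 + 224·(-14) = 19)
  q = 2: r = 3, s = -1 − 2·5 = -11, t = 3 − 2·(-14) = 31  (check: 631·(-11) + 224·31 = 3)
  q = 6: r = 1, s = 5 − 6·(-11) = 71, t = -14 − 6·31 = -200  (check: 631·71 + 224·(-200) = 1)
The row with r = 1 (the gcd) gives the Bezout coefficients s = 71, t = -200.
Result: 631 · (71) + 224 · (-200) = 1.

gcd(631, 224) = 1; s = 71, t = -200 (check: 631·71 + 224·(-200) = 1).


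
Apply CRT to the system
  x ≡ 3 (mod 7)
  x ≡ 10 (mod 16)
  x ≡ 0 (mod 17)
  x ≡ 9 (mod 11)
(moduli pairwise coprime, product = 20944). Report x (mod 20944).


Product of moduli M = 7 · 16 · 17 · 11 = 20944.
Merge one congruence at a time:
  Start: x ≡ 3 (mod 7).
  Combine with x ≡ 10 (mod 16); new modulus lcm = 112.
    Write x = 3 + 7·t and substitute into x ≡ 10 (mod 16): 7·t ≡ 10 − 3 = 7 (mod 16).
    The inverse of 7 mod 16 is 7 (since 7·7 = 49 = 3·16 + 1), so t ≡ 7·7 = 49 ≡ 1 (mod 16).
    Then x = 3 + 7·1 = 10, valid modulo lcm(7, 16) = 112: x ≡ 10 (mod 112).
  Combine with x ≡ 0 (mod 17); new modulus lcm = 1904.
    Write x = 10 + 112·t and substitute into x ≡ 0 (mod 17): 112·t ≡ 0 − 10 = -10 (mod 17).
    Reduce coefficients mod 17: 10·t ≡ 7 (mod 17).
    The inverse of 10 mod 17 is 12 (since 10·12 = 120 = 7·17 + 1), so t ≡ 12·7 = 84 ≡ 16 (mod 17).
    Then x = 10 + 112·16 = 1802, valid modulo lcm(112, 17) = 1904: x ≡ 1802 (mod 1904).
  Combine with x ≡ 9 (mod 11); new modulus lcm = 20944.
    Write x = 1802 + 1904·t and substitute into x ≡ 9 (mod 11): 1904·t ≡ 9 − 1802 = -1793 (mod 11).
    Reduce coefficients mod 11: 1·t ≡ 0 (mod 11).
    So t ≡ 0 (mod 11).
    Then x = 1802 + 1904·0 = 1802, valid modulo lcm(1904, 11) = 20944: x ≡ 1802 (mod 20944).
Verify against each original: 1802 mod 7 = 3, 1802 mod 16 = 10, 1802 mod 17 = 0, 1802 mod 11 = 9.

x ≡ 1802 (mod 20944).


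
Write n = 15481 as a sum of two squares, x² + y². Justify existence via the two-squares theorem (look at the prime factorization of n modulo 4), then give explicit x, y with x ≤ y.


Step 1: Factor n = 15481 = 113 · 137.
Step 2: Check the mod-4 condition on each prime factor: 113 ≡ 1 (mod 4), exponent 1; 137 ≡ 1 (mod 4), exponent 1.
All primes ≡ 3 (mod 4) appear to even exponent (or don't appear), so by the two-squares theorem n IS expressible as a sum of two squares.
Step 3: Build a representation. Here n = 113 · 137 is a product of primes ≡ 1 (mod 4). Each prime p ≡ 1 (mod 4) is itself a sum of two squares; find a² by testing p − a² for a perfect square:
  113: 113 − 1² = 112, 113 − 2² = 109, 113 − 3² = 104, 113 − 4² = 97, 113 − 5² = 88, 113 − 6² = 77, 113 − 7² = 64 = 8² ⇒ 113 = 7² + 8².
  137: 137 − 1² = 136, 137 − 2² = 133, 137 − 3² = 128, 137 − 4² = 121 = 11² ⇒ 137 = 4² + 11².
  Combine using the Brahmagupta–Fibonacci identity (a² + b²)(c² + d²) = (ac − bd)² + (ad + bc)² = (ac + bd)² + (ad − bc)²:
  113 · 137 = 15481: from (7² + 8²)(4² + 11²), take (7·4 − 8·11, 7·11 + 8·4) = (28 − 88, 77 + 32) = (-60, 109); dropping signs (only squares matter) gives (60, 109); check 60² + 109² = 3600 + 11881 = 15481 ✓.
Step 4: Order so x ≤ y and verify: 60² + 109² = 3600 + 11881 = 15481 = n. ✓

n = 15481 = 60² + 109² (one valid representation with x ≤ y).


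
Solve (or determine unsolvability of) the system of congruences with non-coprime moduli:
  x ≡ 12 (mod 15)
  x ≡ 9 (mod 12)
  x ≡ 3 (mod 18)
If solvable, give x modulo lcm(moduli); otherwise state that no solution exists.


Moduli 15, 12, 18 are not pairwise coprime, so CRT works modulo lcm(m_i) when all pairwise compatibility conditions hold.
Pairwise compatibility: gcd(m_i, m_j) must divide a_i - a_j for every pair.
Merge one congruence at a time:
  Start: x ≡ 12 (mod 15).
  Combine with x ≡ 9 (mod 12): gcd(15, 12) = 3; 9 - 12 = -3, which IS divisible by 3, so compatible.
    Write x = 12 + 15·t and substitute into x ≡ 9 (mod 12): 15·t ≡ 9 − 12 = -3 (mod 12).
    Divide the congruence (and modulus) by g = 3: 5·t ≡ -1 (mod 4).
    Reduce coefficients mod 4: 1·t ≡ 3 (mod 4).
    So t ≡ 3 (mod 4).
    Then x = 12 + 15·3 = 57, valid modulo lcm(15, 12) = 60: x ≡ 57 (mod 60).
  Combine with x ≡ 3 (mod 18): gcd(60, 18) = 6; 3 - 57 = -54, which IS divisible by 6, so compatible.
    Write x = 57 + 60·t and substitute into x ≡ 3 (mod 18): 60·t ≡ 3 − 57 = -54 (mod 18).
    Divide the congruence (and modulus) by g = 6: 10·t ≡ -9 (mod 3).
    Reduce coefficients mod 3: 1·t ≡ 0 (mod 3).
    So t ≡ 0 (mod 3).
    Then x = 57 + 60·0 = 57, valid modulo lcm(60, 18) = 180: x ≡ 57 (mod 180).
Verify: 57 mod 15 = 12, 57 mod 12 = 9, 57 mod 18 = 3.

x ≡ 57 (mod 180).


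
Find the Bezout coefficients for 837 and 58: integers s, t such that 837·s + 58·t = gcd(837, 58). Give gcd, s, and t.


Euclidean algorithm on (837, 58) — divide until remainder is 0:
  837 = 14 · 58 + 25
  58 = 2 · 25 + 8
  25 = 3 · 8 + 1
  8 = 8 · 1 + 0
gcd(837, 58) = 1.
Track Bezout coefficients alongside the remainders: start with r₀ = 837 = a·1 + b·0 (s = 1, t = 0) and r₁ = 58 = a·0 + b·1 (s = 0, t = 1); each new remainder r_{k+1} = r_{k-1} − q_k·r_k inherits s_{k+1} = s_{k-1} − q_k·s_k, t_{k+1} = t_{k-1} − q_k·t_k, so r_k = a·s_k + b·t_k at every step:
  q = 14: r = 25, s = 1 − 14·0 = 1, t = 0 − 14·1 = -14  (check: 837·1 + 58·(-14) = 25)
  q = 2: r = 8, s = 0 − 2·1 = -2, t = 1 − 2·(-14) = 29  (check: 837·(-2) + 58·29 = 8)
  q = 3: r = 1, s = 1 − 3·(-2) = 7, t = -14 − 3·29 = -101  (check: 837·7 + 58·(-101) = 1)
The row with r = 1 (the gcd) gives the Bezout coefficients s = 7, t = -101.
Result: 837 · (7) + 58 · (-101) = 1.

gcd(837, 58) = 1; s = 7, t = -101 (check: 837·7 + 58·(-101) = 1).


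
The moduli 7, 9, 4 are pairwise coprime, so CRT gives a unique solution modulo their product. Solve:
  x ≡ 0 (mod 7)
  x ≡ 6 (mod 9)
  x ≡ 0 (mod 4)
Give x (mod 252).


Moduli 7, 9, 4 are pairwise coprime; by CRT there is a unique solution modulo M = 7 · 9 · 4 = 252.
Solve pairwise, accumulating the modulus:
  Start with x ≡ 0 (mod 7).
  Combine with x ≡ 6 (mod 9): since gcd(7, 9) = 1, we get a unique residue mod 63.
    Write x = 0 + 7·t and substitute into x ≡ 6 (mod 9): 7·t ≡ 6 − 0 = 6 (mod 9).
    The inverse of 7 mod 9 is 4 (since 7·4 = 28 = 3·9 + 1), so t ≡ 4·6 = 24 ≡ 6 (mod 9).
    Then x = 0 + 7·6 = 42, valid modulo lcm(7, 9) = 63: x ≡ 42 (mod 63).
  Combine with x ≡ 0 (mod 4): since gcd(63, 4) = 1, we get a unique residue mod 252.
    Write x = 42 + 63·t and substitute into x ≡ 0 (mod 4): 63·t ≡ 0 − 42 = -42 (mod 4).
    Reduce coefficients mod 4: 3·t ≡ 2 (mod 4).
    The inverse of 3 mod 4 is 3 (since 3·3 = 9 = 2·4 + 1), so t ≡ 3·2 = 6 ≡ 2 (mod 4).
    Then x = 42 + 63·2 = 168, valid modulo lcm(63, 4) = 252: x ≡ 168 (mod 252).
Verify: 168 mod 7 = 0 ✓, 168 mod 9 = 6 ✓, 168 mod 4 = 0 ✓.

x ≡ 168 (mod 252).


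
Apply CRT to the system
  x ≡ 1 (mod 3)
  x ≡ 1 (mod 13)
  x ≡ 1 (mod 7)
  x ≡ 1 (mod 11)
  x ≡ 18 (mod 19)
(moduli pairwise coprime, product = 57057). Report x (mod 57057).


Product of moduli M = 3 · 13 · 7 · 11 · 19 = 57057.
Merge one congruence at a time:
  Start: x ≡ 1 (mod 3).
  Combine with x ≡ 1 (mod 13); new modulus lcm = 39.
    Write x = 1 + 3·t and substitute into x ≡ 1 (mod 13): 3·t ≡ 1 − 1 = 0 (mod 13).
    The inverse of 3 mod 13 is 9 (since 3·9 = 27 = 2·13 + 1), so t ≡ 9·0 = 0 ≡ 0 (mod 13).
    Then x = 1 + 3·0 = 1, valid modulo lcm(3, 13) = 39: x ≡ 1 (mod 39).
  Combine with x ≡ 1 (mod 7); new modulus lcm = 273.
    Write x = 1 + 39·t and substitute into x ≡ 1 (mod 7): 39·t ≡ 1 − 1 = 0 (mod 7).
    Reduce coefficients mod 7: 4·t ≡ 0 (mod 7).
    The inverse of 4 mod 7 is 2 (since 4·2 = 8 = 1·7 + 1), so t ≡ 2·0 = 0 ≡ 0 (mod 7).
    Then x = 1 + 39·0 = 1, valid modulo lcm(39, 7) = 273: x ≡ 1 (mod 273).
  Combine with x ≡ 1 (mod 11); new modulus lcm = 3003.
    Write x = 1 + 273·t and substitute into x ≡ 1 (mod 11): 273·t ≡ 1 − 1 = 0 (mod 11).
    Reduce coefficients mod 11: 9·t ≡ 0 (mod 11).
    The inverse of 9 mod 11 is 5 (since 9·5 = 45 = 4·11 + 1), so t ≡ 5·0 = 0 ≡ 0 (mod 11).
    Then x = 1 + 273·0 = 1, valid modulo lcm(273, 11) = 3003: x ≡ 1 (mod 3003).
  Combine with x ≡ 18 (mod 19); new modulus lcm = 57057.
    Write x = 1 + 3003·t and substitute into x ≡ 18 (mod 19): 3003·t ≡ 18 − 1 = 17 (mod 19).
    Reduce coefficients mod 19: 1·t ≡ 17 (mod 19).
    So t ≡ 17 (mod 19).
    Then x = 1 + 3003·17 = 51052, valid modulo lcm(3003, 19) = 57057: x ≡ 51052 (mod 57057).
Verify against each original: 51052 mod 3 = 1, 51052 mod 13 = 1, 51052 mod 7 = 1, 51052 mod 11 = 1, 51052 mod 19 = 18.

x ≡ 51052 (mod 57057).


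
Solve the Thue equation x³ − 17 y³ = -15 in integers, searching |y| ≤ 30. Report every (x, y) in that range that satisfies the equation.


The equation is x³ - 17y³ = -15. For fixed y, x³ = 17·y³ − 15, so a solution requires the RHS to be a perfect cube.
Strategy: iterate y from -30 to 30, compute RHS = 17·y³ − 15, and check whether it is a (positive or negative) perfect cube.
Check small values of y:
  y = 0: RHS = -15 is not a perfect cube.
  y = 1: RHS = 2 is not a perfect cube.
  y = -1: RHS = -32 is not a perfect cube.
  y = 2: RHS = 121 is not a perfect cube.
  y = -2: RHS = -151 is not a perfect cube.
  y = 3: RHS = 444 is not a perfect cube.
  y = -3: RHS = -474 is not a perfect cube.
Continuing the search up to |y| = 30 finds no solutions either.
No (x, y) in the scanned range satisfies the equation.

No integer solutions with |y| ≤ 30.


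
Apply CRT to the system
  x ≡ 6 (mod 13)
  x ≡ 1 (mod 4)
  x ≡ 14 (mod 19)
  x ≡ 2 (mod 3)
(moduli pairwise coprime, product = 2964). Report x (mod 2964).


Product of moduli M = 13 · 4 · 19 · 3 = 2964.
Merge one congruence at a time:
  Start: x ≡ 6 (mod 13).
  Combine with x ≡ 1 (mod 4); new modulus lcm = 52.
    Write x = 6 + 13·t and substitute into x ≡ 1 (mod 4): 13·t ≡ 1 − 6 = -5 (mod 4).
    Reduce coefficients mod 4: 1·t ≡ 3 (mod 4).
    So t ≡ 3 (mod 4).
    Then x = 6 + 13·3 = 45, valid modulo lcm(13, 4) = 52: x ≡ 45 (mod 52).
  Combine with x ≡ 14 (mod 19); new modulus lcm = 988.
    Write x = 45 + 52·t and substitute into x ≡ 14 (mod 19): 52·t ≡ 14 − 45 = -31 (mod 19).
    Reduce coefficients mod 19: 14·t ≡ 7 (mod 19).
    The inverse of 14 mod 19 is 15 (since 14·15 = 210 = 11·19 + 1), so t ≡ 15·7 = 105 ≡ 10 (mod 19).
    Then x = 45 + 52·10 = 565, valid modulo lcm(52, 19) = 988: x ≡ 565 (mod 988).
  Combine with x ≡ 2 (mod 3); new modulus lcm = 2964.
    Write x = 565 + 988·t and substitute into x ≡ 2 (mod 3): 988·t ≡ 2 − 565 = -563 (mod 3).
    Reduce coefficients mod 3: 1·t ≡ 1 (mod 3).
    So t ≡ 1 (mod 3).
    Then x = 565 + 988·1 = 1553, valid modulo lcm(988, 3) = 2964: x ≡ 1553 (mod 2964).
Verify against each original: 1553 mod 13 = 6, 1553 mod 4 = 1, 1553 mod 19 = 14, 1553 mod 3 = 2.

x ≡ 1553 (mod 2964).


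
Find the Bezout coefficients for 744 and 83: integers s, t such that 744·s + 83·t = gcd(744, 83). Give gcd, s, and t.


Euclidean algorithm on (744, 83) — divide until remainder is 0:
  744 = 8 · 83 + 80
  83 = 1 · 80 + 3
  80 = 26 · 3 + 2
  3 = 1 · 2 + 1
  2 = 2 · 1 + 0
gcd(744, 83) = 1.
Track Bezout coefficients alongside the remainders: start with r₀ = 744 = a·1 + b·0 (s = 1, t = 0) and r₁ = 83 = a·0 + b·1 (s = 0, t = 1); each new remainder r_{k+1} = r_{k-1} − q_k·r_k inherits s_{k+1} = s_{k-1} − q_k·s_k, t_{k+1} = t_{k-1} − q_k·t_k, so r_k = a·s_k + b·t_k at every step:
  q = 8: r = 80, s = 1 − 8·0 = 1, t = 0 − 8·1 = -8  (check: 744·1 + 83·(-8) = 80)
  q = 1: r = 3, s = 0 − 1·1 = -1, t = 1 − 1·(-8) = 9  (check: 744·(-1) + 83·9 = 3)
  q = 26: r = 2, s = 1 − 26·(-1) = 27, t = -8 − 26·9 = -242  (check: 744·27 + 83·(-242) = 2)
  q = 1: r = 1, s = -1 − 1·27 = -28, t = 9 − 1·(-242) = 251  (check: 744·(-28) + 83·251 = 1)
The row with r = 1 (the gcd) gives the Bezout coefficients s = -28, t = 251.
Result: 744 · (-28) + 83 · (251) = 1.

gcd(744, 83) = 1; s = -28, t = 251 (check: 744·(-28) + 83·251 = 1).


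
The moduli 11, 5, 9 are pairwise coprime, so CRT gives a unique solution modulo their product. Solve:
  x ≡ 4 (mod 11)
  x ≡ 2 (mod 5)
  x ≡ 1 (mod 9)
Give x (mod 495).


Moduli 11, 5, 9 are pairwise coprime; by CRT there is a unique solution modulo M = 11 · 5 · 9 = 495.
Solve pairwise, accumulating the modulus:
  Start with x ≡ 4 (mod 11).
  Combine with x ≡ 2 (mod 5): since gcd(11, 5) = 1, we get a unique residue mod 55.
    Write x = 4 + 11·t and substitute into x ≡ 2 (mod 5): 11·t ≡ 2 − 4 = -2 (mod 5).
    Reduce coefficients mod 5: 1·t ≡ 3 (mod 5).
    So t ≡ 3 (mod 5).
    Then x = 4 + 11·3 = 37, valid modulo lcm(11, 5) = 55: x ≡ 37 (mod 55).
  Combine with x ≡ 1 (mod 9): since gcd(55, 9) = 1, we get a unique residue mod 495.
    Write x = 37 + 55·t and substitute into x ≡ 1 (mod 9): 55·t ≡ 1 − 37 = -36 (mod 9).
    Reduce coefficients mod 9: 1·t ≡ 0 (mod 9).
    So t ≡ 0 (mod 9).
    Then x = 37 + 55·0 = 37, valid modulo lcm(55, 9) = 495: x ≡ 37 (mod 495).
Verify: 37 mod 11 = 4 ✓, 37 mod 5 = 2 ✓, 37 mod 9 = 1 ✓.

x ≡ 37 (mod 495).


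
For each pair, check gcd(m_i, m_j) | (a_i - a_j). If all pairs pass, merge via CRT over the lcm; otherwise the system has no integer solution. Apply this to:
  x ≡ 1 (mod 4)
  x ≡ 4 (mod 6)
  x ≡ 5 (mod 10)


Moduli 4, 6, 10 are not pairwise coprime, so CRT works modulo lcm(m_i) when all pairwise compatibility conditions hold.
Pairwise compatibility: gcd(m_i, m_j) must divide a_i - a_j for every pair.
Merge one congruence at a time:
  Start: x ≡ 1 (mod 4).
  Combine with x ≡ 4 (mod 6): gcd(4, 6) = 2, and 4 - 1 = 3 is NOT divisible by 2.
    ⇒ system is inconsistent (no integer solution).

No solution (the system is inconsistent).


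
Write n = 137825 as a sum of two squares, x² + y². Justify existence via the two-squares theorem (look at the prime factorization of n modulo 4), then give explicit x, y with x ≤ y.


Step 1: Factor n = 137825 = 5^2 · 37 · 149.
Step 2: Check the mod-4 condition on each prime factor: 5 ≡ 1 (mod 4), exponent 2; 37 ≡ 1 (mod 4), exponent 1; 149 ≡ 1 (mod 4), exponent 1.
All primes ≡ 3 (mod 4) appear to even exponent (or don't appear), so by the two-squares theorem n IS expressible as a sum of two squares.
Step 3: Build a representation. Group n = k² · m with k = 5 and m = 37 · 149 = 5513 (a product of primes ≡ 1 (mod 4)); a representation of m scales to one of n via (k·x)² + (k·y)² = k²(x² + y²). Each prime p ≡ 1 (mod 4) is itself a sum of two squares; find a² by testing p − a² for a perfect square:
  37: 37 − 1² = 36 = 6² ⇒ 37 = 1² + 6².
  149: 149 − 1² = 148, 149 − 2² = 145, 149 − 3² = 140, 149 − 4² = 133, 149 − 5² = 124, 149 − 6² = 113, 149 − 7² = 100 = 10² ⇒ 149 = 7² + 10².
  Combine using the Brahmagupta–Fibonacci identity (a² + b²)(c² + d²) = (ac − bd)² + (ad + bc)² = (ac + bd)² + (ad − bc)²:
  37 · 149 = 5513: from (1² + 6²)(7² + 10²), take (1·7 − 6·10, 1·10 + 6·7) = (7 − 60, 10 + 42) = (-53, 52); dropping signs (only squares matter) gives (53, 52); check 53² + 52² = 2809 + 2704 = 5513 ✓.
  Scale by k = 5: (5·53, 5·52) = (265, 260).
Step 4: Order so x ≤ y and verify: 260² + 265² = 67600 + 70225 = 137825 = n. ✓

n = 137825 = 260² + 265² (one valid representation with x ≤ y).


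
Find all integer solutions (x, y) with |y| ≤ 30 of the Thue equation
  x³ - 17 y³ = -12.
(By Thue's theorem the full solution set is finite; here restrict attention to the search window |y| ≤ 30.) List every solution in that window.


The equation is x³ - 17y³ = -12. For fixed y, x³ = 17·y³ − 12, so a solution requires the RHS to be a perfect cube.
Strategy: iterate y from -30 to 30, compute RHS = 17·y³ − 12, and check whether it is a (positive or negative) perfect cube.
Check small values of y:
  y = 0: RHS = -12 is not a perfect cube.
  y = 1: RHS = 5 is not a perfect cube.
  y = -1: RHS = -29 is not a perfect cube.
  y = 2: RHS = 124 is not a perfect cube.
  y = -2: RHS = -148 is not a perfect cube.
  y = 3: RHS = 447 is not a perfect cube.
  y = -3: RHS = -471 is not a perfect cube.
Continuing the search up to |y| = 30 finds no solutions either.
No (x, y) in the scanned range satisfies the equation.

No integer solutions with |y| ≤ 30.
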